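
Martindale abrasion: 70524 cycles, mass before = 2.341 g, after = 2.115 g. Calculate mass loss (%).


Formula: Mass loss% = ((m_before - m_after) / m_before) * 100
Step 1: Mass loss = 2.341 - 2.115 = 0.226 g
Step 2: Ratio = 0.226 / 2.341 = 0.0965399
Step 3: Mass loss% = 0.0965399 * 100 = 9.65399% ≈ 9.65%

9.65%


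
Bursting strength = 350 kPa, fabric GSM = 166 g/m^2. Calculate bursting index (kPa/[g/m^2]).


Formula: Bursting Index = Bursting Strength / Fabric GSM
BI = 350 kPa / 166 g/m^2
BI = 2.108 kPa/(g/m^2)

2.108 kPa/(g/m^2)


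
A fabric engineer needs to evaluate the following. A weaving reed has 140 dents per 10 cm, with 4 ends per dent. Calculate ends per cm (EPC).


Formula: EPC = (dents per 10 cm * ends per dent) / 10
Step 1: Total ends per 10 cm = 140 * 4 = 560
Step 2: EPC = 560 / 10 = 56.0 ends/cm

56.0 ends/cm


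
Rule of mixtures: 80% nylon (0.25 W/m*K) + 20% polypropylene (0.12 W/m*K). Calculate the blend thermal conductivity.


Formula: Blend property = (fraction_A * property_A) + (fraction_B * property_B)
Step 1: Contribution A = 80/100 * 0.25 W/m*K = 0.2 W/m*K
Step 2: Contribution B = 20/100 * 0.12 W/m*K = 0.024 W/m*K
Step 3: Blend thermal conductivity = 0.2 + 0.024 = 0.224 W/m*K

0.224 W/m*K


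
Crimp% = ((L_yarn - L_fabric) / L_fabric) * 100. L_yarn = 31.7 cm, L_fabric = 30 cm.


Formula: Crimp% = ((L_yarn - L_fabric) / L_fabric) * 100
Step 1: Extension = 31.7 - 30 = 1.7 cm
Step 2: Crimp% = (1.7 / 30) * 100
Step 3: Crimp% = 0.056667 * 100 = 5.6667% ≈ 5.7%

5.7%


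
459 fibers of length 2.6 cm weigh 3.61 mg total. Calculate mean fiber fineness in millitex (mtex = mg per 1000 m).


Formula: fineness (mtex) = mass (mg) / total length (km) = (mass_mg / total_length_m) * 1000
Step 1: Convert fiber length: 2.6 cm = 0.026 m
Step 2: Total fiber length = 459 * 0.026 = 11.934 m
Step 3: Linear density = 3.61 mg / 11.934 m = 0.3025 mg/m
Step 4: fineness = 0.3025 * 1000 = 302.5 mtex

302.5 mtex


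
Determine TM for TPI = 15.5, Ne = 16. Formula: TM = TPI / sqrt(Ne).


Formula: TM = TPI / sqrt(Ne)
Step 1: sqrt(Ne) = sqrt(16) = 4
Step 2: TM = 15.5 / 4 = 3.88

3.88 TM


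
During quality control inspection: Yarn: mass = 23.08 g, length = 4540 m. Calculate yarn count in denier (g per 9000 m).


Formula: den = (mass_g / length_m) * 9000
Substituting: den = (23.08 / 4540) * 9000
Intermediate: 23.08 / 4540 = 0.0050837 g/m
den = 0.0050837 * 9000 = 45.8 denier

45.8 denier


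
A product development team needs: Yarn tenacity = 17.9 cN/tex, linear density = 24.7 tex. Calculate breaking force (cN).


Formula: Breaking force = Tenacity * Linear density
F = 17.9 cN/tex * 24.7 tex
F = 442.13 cN

442.13 cN


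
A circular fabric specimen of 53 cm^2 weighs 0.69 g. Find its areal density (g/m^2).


Formula: GSM = mass_g / area_m2
Step 1: Convert area: 53 cm^2 = 53 / 10000 = 0.0053 m^2
Step 2: GSM = 0.69 g / 0.0053 m^2 = 130.2 g/m^2

130.2 g/m^2


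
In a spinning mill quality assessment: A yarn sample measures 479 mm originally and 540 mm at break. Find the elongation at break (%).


Formula: Elongation (%) = ((L_break - L0) / L0) * 100
Step 1: Extension = 540 - 479 = 61 mm
Step 2: Elongation = (61 / 479) * 100
Step 3: Elongation = 0.127349 * 100 = 12.7349% ≈ 12.7%

12.7%


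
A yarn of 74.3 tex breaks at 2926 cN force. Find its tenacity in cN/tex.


Formula: Tenacity = Breaking force / Linear density
Tenacity = 2926 cN / 74.3 tex
Tenacity = 39.38 cN/tex

39.38 cN/tex


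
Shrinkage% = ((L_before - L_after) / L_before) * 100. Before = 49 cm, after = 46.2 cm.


Formula: Shrinkage% = ((L_before - L_after) / L_before) * 100
Step 1: Shrinkage = 49 - 46.2 = 2.8 cm
Step 2: Shrinkage% = (2.8 / 49) * 100
Step 3: Shrinkage% = 0.057143 * 100 = 5.7143% ≈ 5.7%

5.7%


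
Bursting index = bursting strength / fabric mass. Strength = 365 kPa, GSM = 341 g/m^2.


Formula: Bursting Index = Bursting Strength / Fabric GSM
BI = 365 kPa / 341 g/m^2
BI = 1.070 kPa/(g/m^2)

1.070 kPa/(g/m^2)


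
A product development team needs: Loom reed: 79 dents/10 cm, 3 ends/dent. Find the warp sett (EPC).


Formula: EPC = (dents per 10 cm * ends per dent) / 10
Step 1: Total ends per 10 cm = 79 * 3 = 237
Step 2: EPC = 237 / 10 = 23.7 ends/cm

23.7 ends/cm


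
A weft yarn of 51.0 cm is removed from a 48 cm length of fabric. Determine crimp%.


Formula: Crimp% = ((L_yarn - L_fabric) / L_fabric) * 100
Step 1: Extension = 51.0 - 48 = 3.0 cm
Step 2: Crimp% = (3.0 / 48) * 100
Step 3: Crimp% = 0.0625 * 100 = 6.25% ≈ 6.3%

6.3%


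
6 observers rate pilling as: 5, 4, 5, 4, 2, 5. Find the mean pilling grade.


Formula: Mean = sum / count
Sum = 5 + 4 + 5 + 4 + 2 + 5 = 25
Mean = 25 / 6 = 4.2

4.2


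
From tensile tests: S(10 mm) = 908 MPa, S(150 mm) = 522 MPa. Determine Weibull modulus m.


Formula: m = ln(L1/L2) / ln(S2/S1)
Step 1: ln(L1/L2) = ln(10/150) = -2.70805
Step 2: S2/S1 = 522/908 = 0.57489
Step 3: ln(S2/S1) = ln(0.57489) = -0.55358
Step 4: m = -2.70805 / -0.55358 = 4.89

4.89 (Weibull m)


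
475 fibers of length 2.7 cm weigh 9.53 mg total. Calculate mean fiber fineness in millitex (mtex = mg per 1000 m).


Formula: fineness (mtex) = mass (mg) / total length (km) = (mass_mg / total_length_m) * 1000
Step 1: Convert fiber length: 2.7 cm = 0.027 m
Step 2: Total fiber length = 475 * 0.027 = 12.825 m
Step 3: Linear density = 9.53 mg / 12.825 m = 0.7431 mg/m
Step 4: fineness = 0.7431 * 1000 = 743.1 mtex

743.1 mtex


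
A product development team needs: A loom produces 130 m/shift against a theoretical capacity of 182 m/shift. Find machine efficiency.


Formula: Efficiency% = (Actual output / Theoretical output) * 100
Efficiency% = (130 / 182) * 100
Efficiency% = 0.714286 * 100 = 71.4286% ≈ 71.4%

71.4%


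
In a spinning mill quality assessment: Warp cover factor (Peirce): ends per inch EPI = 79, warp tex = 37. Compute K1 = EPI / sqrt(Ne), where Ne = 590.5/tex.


Formula: K1 = EPI / sqrt(Ne), with Ne = 590.5 / tex_warp
Step 1: Ne = 590.5 / 37 = 15.959
Step 2: sqrt(Ne) = sqrt(15.959) = 3.9949
Step 3: K1 = 79 / 3.9949 = 19.8

19.8


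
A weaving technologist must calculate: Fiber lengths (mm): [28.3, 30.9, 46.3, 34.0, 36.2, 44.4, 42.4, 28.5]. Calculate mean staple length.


Formula: Mean = sum of lengths / count
Sum = 28.3 + 30.9 + 46.3 + 34.0 + 36.2 + 44.4 + 42.4 + 28.5
Sum = 291.0 mm
Mean = 291.0 / 8 = 36.38 mm

36.38 mm


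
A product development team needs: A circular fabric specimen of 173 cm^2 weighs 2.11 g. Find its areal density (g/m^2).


Formula: GSM = mass_g / area_m2
Step 1: Convert area: 173 cm^2 = 173 / 10000 = 0.0173 m^2
Step 2: GSM = 2.11 g / 0.0173 m^2 = 122.0 g/m^2

122.0 g/m^2


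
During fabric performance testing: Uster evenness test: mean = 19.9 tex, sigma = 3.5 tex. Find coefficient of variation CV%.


Formula: CV% = (standard deviation / mean) * 100
Step 1: Ratio = 3.5 / 19.9 = 0.175879
Step 2: CV% = 0.175879 * 100 = 17.5879% ≈ 17.6%

17.6%


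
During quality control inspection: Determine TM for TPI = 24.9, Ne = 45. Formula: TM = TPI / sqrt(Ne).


Formula: TM = TPI / sqrt(Ne)
Step 1: sqrt(Ne) = sqrt(45) = 6.7082
Step 2: TM = 24.9 / 6.7082 = 3.71

3.71 TM


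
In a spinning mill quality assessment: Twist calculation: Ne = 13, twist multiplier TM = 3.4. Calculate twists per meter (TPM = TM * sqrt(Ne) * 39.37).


Formula: TPM = TM * sqrt(Ne) * 39.37
Step 1: sqrt(Ne) = sqrt(13) = 3.6056
Step 2: TM * sqrt(Ne) = 3.4 * 3.6056 = 12.259
Step 3: TPM = 12.259 * 39.37 = 483 twists/m

483 twists/m


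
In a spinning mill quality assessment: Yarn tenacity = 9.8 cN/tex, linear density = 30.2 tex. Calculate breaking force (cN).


Formula: Breaking force = Tenacity * Linear density
F = 9.8 cN/tex * 30.2 tex
F = 295.96 cN

295.96 cN


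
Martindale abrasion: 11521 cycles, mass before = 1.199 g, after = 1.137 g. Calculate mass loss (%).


Formula: Mass loss% = ((m_before - m_after) / m_before) * 100
Step 1: Mass loss = 1.199 - 1.137 = 0.062 g
Step 2: Ratio = 0.062 / 1.199 = 0.0517098
Step 3: Mass loss% = 0.0517098 * 100 = 5.17098% ≈ 5.17%

5.17%


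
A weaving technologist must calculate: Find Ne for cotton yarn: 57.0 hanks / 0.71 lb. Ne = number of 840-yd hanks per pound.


Formula: Ne = hanks / mass_lb
Substituting: Ne = 57.0 / 0.71
Ne = 80.3

80.3 Ne


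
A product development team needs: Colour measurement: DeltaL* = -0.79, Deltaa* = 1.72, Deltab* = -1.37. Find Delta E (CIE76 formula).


Formula: Delta E = sqrt(dL*^2 + da*^2 + db*^2)
Step 1: dL*^2 = (-0.79)^2 = 0.6241
Step 2: da*^2 = 1.72^2 = 2.9584
Step 3: db*^2 = (-1.37)^2 = 1.8769
Step 4: Sum = 0.6241 + 2.9584 + 1.8769 = 5.4594
Step 5: Delta E = sqrt(5.4594) = 2.34

2.34 Delta E


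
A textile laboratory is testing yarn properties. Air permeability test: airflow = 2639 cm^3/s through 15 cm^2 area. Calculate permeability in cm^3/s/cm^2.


Formula: Air Permeability = Airflow / Test Area
AP = 2639 cm^3/s / 15 cm^2
AP = 175.9 cm^3/s/cm^2

175.9 cm^3/s/cm^2


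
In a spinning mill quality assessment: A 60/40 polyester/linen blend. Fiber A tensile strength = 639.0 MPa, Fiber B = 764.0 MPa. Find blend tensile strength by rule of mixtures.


Formula: Blend property = (fraction_A * property_A) + (fraction_B * property_B)
Step 1: Contribution A = 60/100 * 639.0 MPa = 383.4 MPa
Step 2: Contribution B = 40/100 * 764.0 MPa = 305.6 MPa
Step 3: Blend tensile strength = 383.4 + 305.6 = 689.0 MPa

689.0 MPa


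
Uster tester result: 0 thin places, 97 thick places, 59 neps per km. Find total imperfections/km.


Formula: Total = thin places + thick places + neps
Total = 0 + 97 + 59
Total = 156 imperfections/km

156 imperfections/km


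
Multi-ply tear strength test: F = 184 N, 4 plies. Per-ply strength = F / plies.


Formula: Per-ply strength = Total force / Number of plies
Per-ply = 184 N / 4
Per-ply = 46 N

46 N


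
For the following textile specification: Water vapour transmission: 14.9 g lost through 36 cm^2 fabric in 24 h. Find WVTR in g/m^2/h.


Formula: WVTR = mass_loss / (area * time)
Step 1: Convert area: 36 cm^2 = 0.0036 m^2
Step 2: WVTR = 14.9 g / (0.0036 m^2 * 24 h)
Step 3: WVTR = 14.9 / 0.0864 = 172.5 g/m^2/h

172.5 g/m^2/h


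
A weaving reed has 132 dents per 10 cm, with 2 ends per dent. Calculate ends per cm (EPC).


Formula: EPC = (dents per 10 cm * ends per dent) / 10
Step 1: Total ends per 10 cm = 132 * 2 = 264
Step 2: EPC = 264 / 10 = 26.4 ends/cm

26.4 ends/cm


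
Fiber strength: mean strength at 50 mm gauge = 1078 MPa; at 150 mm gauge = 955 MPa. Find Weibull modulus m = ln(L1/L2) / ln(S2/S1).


Formula: m = ln(L1/L2) / ln(S2/S1)
Step 1: ln(L1/L2) = ln(50/150) = -1.09861
Step 2: S2/S1 = 955/1078 = 0.8859
Step 3: ln(S2/S1) = ln(0.8859) = -0.12115
Step 4: m = -1.09861 / -0.12115 = 9.07

9.07 (Weibull m)


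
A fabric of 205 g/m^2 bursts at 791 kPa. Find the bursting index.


Formula: Bursting Index = Bursting Strength / Fabric GSM
BI = 791 kPa / 205 g/m^2
BI = 3.859 kPa/(g/m^2)

3.859 kPa/(g/m^2)


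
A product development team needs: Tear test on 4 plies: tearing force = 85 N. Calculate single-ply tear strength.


Formula: Per-ply strength = Total force / Number of plies
Per-ply = 85 N / 4
Per-ply = 21.25 N

21.25 N


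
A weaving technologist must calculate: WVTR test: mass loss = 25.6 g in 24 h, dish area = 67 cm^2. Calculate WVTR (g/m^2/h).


Formula: WVTR = mass_loss / (area * time)
Step 1: Convert area: 67 cm^2 = 0.0067 m^2
Step 2: WVTR = 25.6 g / (0.0067 m^2 * 24 h)
Step 3: WVTR = 25.6 / 0.1608 = 159.2 g/m^2/h

159.2 g/m^2/h


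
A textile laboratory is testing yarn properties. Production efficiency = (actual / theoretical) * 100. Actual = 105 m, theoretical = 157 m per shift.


Formula: Efficiency% = (Actual output / Theoretical output) * 100
Efficiency% = (105 / 157) * 100
Efficiency% = 0.66879 * 100 = 66.879% ≈ 66.9%

66.9%


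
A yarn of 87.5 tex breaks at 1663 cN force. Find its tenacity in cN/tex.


Formula: Tenacity = Breaking force / Linear density
Tenacity = 1663 cN / 87.5 tex
Tenacity = 19.01 cN/tex

19.01 cN/tex


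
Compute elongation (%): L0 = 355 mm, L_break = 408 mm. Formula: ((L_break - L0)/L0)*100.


Formula: Elongation (%) = ((L_break - L0) / L0) * 100
Step 1: Extension = 408 - 355 = 53 mm
Step 2: Elongation = (53 / 355) * 100
Step 3: Elongation = 0.149296 * 100 = 14.9296% ≈ 14.9%

14.9%


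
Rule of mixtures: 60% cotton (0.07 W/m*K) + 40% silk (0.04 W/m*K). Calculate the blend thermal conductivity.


Formula: Blend property = (fraction_A * property_A) + (fraction_B * property_B)
Step 1: Contribution A = 60/100 * 0.07 W/m*K = 0.042 W/m*K
Step 2: Contribution B = 40/100 * 0.04 W/m*K = 0.016 W/m*K
Step 3: Blend thermal conductivity = 0.042 + 0.016 = 0.058 W/m*K

0.058 W/m*K


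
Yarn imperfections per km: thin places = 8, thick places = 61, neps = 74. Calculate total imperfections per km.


Formula: Total = thin places + thick places + neps
Total = 8 + 61 + 74
Total = 143 imperfections/km

143 imperfections/km


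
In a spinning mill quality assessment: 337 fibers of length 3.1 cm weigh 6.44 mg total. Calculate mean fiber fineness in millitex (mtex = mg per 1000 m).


Formula: fineness (mtex) = mass (mg) / total length (km) = (mass_mg / total_length_m) * 1000
Step 1: Convert fiber length: 3.1 cm = 0.031 m
Step 2: Total fiber length = 337 * 0.031 = 10.447 m
Step 3: Linear density = 6.44 mg / 10.447 m = 0.6164 mg/m
Step 4: fineness = 0.6164 * 1000 = 616.4 mtex

616.4 mtex


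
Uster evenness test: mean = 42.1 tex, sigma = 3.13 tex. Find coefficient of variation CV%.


Formula: CV% = (standard deviation / mean) * 100
Step 1: Ratio = 3.13 / 42.1 = 0.074347
Step 2: CV% = 0.074347 * 100 = 7.4347% ≈ 7.4%

7.4%


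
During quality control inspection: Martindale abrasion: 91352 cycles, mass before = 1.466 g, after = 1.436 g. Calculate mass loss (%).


Formula: Mass loss% = ((m_before - m_after) / m_before) * 100
Step 1: Mass loss = 1.466 - 1.436 = 0.03 g
Step 2: Ratio = 0.03 / 1.466 = 0.0204638
Step 3: Mass loss% = 0.0204638 * 100 = 2.04638% ≈ 2.05%

2.05%


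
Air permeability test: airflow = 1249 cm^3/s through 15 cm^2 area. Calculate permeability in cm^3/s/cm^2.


Formula: Air Permeability = Airflow / Test Area
AP = 1249 cm^3/s / 15 cm^2
AP = 83.3 cm^3/s/cm^2

83.3 cm^3/s/cm^2


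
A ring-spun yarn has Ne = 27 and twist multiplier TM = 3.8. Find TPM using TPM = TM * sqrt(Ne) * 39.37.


Formula: TPM = TM * sqrt(Ne) * 39.37
Step 1: sqrt(Ne) = sqrt(27) = 5.1962
Step 2: TM * sqrt(Ne) = 3.8 * 5.1962 = 19.7456
Step 3: TPM = 19.7456 * 39.37 = 777 twists/m

777 twists/m


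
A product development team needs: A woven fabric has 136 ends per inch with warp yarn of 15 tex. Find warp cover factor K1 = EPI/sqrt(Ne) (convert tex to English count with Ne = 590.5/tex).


Formula: K1 = EPI / sqrt(Ne), with Ne = 590.5 / tex_warp
Step 1: Ne = 590.5 / 15 = 39.367
Step 2: sqrt(Ne) = sqrt(39.367) = 6.2743
Step 3: K1 = 136 / 6.2743 = 21.7

21.7


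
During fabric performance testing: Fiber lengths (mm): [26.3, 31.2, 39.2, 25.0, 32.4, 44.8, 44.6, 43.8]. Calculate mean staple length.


Formula: Mean = sum of lengths / count
Sum = 26.3 + 31.2 + 39.2 + 25.0 + 32.4 + 44.8 + 44.6 + 43.8
Sum = 287.3 mm
Mean = 287.3 / 8 = 35.91 mm

35.91 mm


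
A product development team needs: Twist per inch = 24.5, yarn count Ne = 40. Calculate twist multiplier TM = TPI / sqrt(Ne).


Formula: TM = TPI / sqrt(Ne)
Step 1: sqrt(Ne) = sqrt(40) = 6.3246
Step 2: TM = 24.5 / 6.3246 = 3.87

3.87 TM


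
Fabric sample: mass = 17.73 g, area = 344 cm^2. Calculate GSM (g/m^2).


Formula: GSM = mass_g / area_m2
Step 1: Convert area: 344 cm^2 = 344 / 10000 = 0.0344 m^2
Step 2: GSM = 17.73 g / 0.0344 m^2 = 515.4 g/m^2

515.4 g/m^2


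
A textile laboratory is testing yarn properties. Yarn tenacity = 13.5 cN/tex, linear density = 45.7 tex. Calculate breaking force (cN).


Formula: Breaking force = Tenacity * Linear density
F = 13.5 cN/tex * 45.7 tex
F = 616.95 cN

616.95 cN


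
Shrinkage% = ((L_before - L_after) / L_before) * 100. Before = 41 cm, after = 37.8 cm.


Formula: Shrinkage% = ((L_before - L_after) / L_before) * 100
Step 1: Shrinkage = 41 - 37.8 = 3.2 cm
Step 2: Shrinkage% = (3.2 / 41) * 100
Step 3: Shrinkage% = 0.078049 * 100 = 7.8049% ≈ 7.8%

7.8%


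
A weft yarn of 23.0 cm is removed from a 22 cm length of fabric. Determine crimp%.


Formula: Crimp% = ((L_yarn - L_fabric) / L_fabric) * 100
Step 1: Extension = 23.0 - 22 = 1.0 cm
Step 2: Crimp% = (1.0 / 22) * 100
Step 3: Crimp% = 0.045455 * 100 = 4.5455% ≈ 4.5%

4.5%


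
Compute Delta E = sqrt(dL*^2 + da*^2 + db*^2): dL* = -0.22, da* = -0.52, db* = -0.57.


Formula: Delta E = sqrt(dL*^2 + da*^2 + db*^2)
Step 1: dL*^2 = (-0.22)^2 = 0.0484
Step 2: da*^2 = (-0.52)^2 = 0.2704
Step 3: db*^2 = (-0.57)^2 = 0.3249
Step 4: Sum = 0.0484 + 0.2704 + 0.3249 = 0.6437
Step 5: Delta E = sqrt(0.6437) = 0.8

0.8 Delta E


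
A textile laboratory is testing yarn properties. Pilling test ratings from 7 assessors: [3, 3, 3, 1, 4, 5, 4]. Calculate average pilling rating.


Formula: Mean = sum / count
Sum = 3 + 3 + 3 + 1 + 4 + 5 + 4 = 23
Mean = 23 / 7 = 3.3

3.3


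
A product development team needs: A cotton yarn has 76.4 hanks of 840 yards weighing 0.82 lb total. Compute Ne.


Formula: Ne = hanks / mass_lb
Substituting: Ne = 76.4 / 0.82
Ne = 93.2

93.2 Ne


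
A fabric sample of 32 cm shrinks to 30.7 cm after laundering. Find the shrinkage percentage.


Formula: Shrinkage% = ((L_before - L_after) / L_before) * 100
Step 1: Shrinkage = 32 - 30.7 = 1.3 cm
Step 2: Shrinkage% = (1.3 / 32) * 100
Step 3: Shrinkage% = 0.040625 * 100 = 4.0625% ≈ 4.1%

4.1%


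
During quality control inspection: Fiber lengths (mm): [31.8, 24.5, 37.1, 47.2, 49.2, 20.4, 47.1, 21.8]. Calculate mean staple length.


Formula: Mean = sum of lengths / count
Sum = 31.8 + 24.5 + 37.1 + 47.2 + 49.2 + 20.4 + 47.1 + 21.8
Sum = 279.1 mm
Mean = 279.1 / 8 = 34.89 mm

34.89 mm


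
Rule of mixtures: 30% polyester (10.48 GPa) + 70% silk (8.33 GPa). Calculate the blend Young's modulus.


Formula: Blend property = (fraction_A * property_A) + (fraction_B * property_B)
Step 1: Contribution A = 30/100 * 10.48 GPa = 3.144 GPa
Step 2: Contribution B = 70/100 * 8.33 GPa = 5.831 GPa
Step 3: Blend Young's modulus = 3.144 + 5.831 = 8.975 GPa

8.975 GPa


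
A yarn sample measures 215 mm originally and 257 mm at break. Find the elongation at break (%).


Formula: Elongation (%) = ((L_break - L0) / L0) * 100
Step 1: Extension = 257 - 215 = 42 mm
Step 2: Elongation = (42 / 215) * 100
Step 3: Elongation = 0.195349 * 100 = 19.5349% ≈ 19.5%

19.5%


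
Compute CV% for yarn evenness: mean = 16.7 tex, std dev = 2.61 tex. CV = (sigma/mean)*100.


Formula: CV% = (standard deviation / mean) * 100
Step 1: Ratio = 2.61 / 16.7 = 0.156287
Step 2: CV% = 0.156287 * 100 = 15.6287% ≈ 15.6%

15.6%


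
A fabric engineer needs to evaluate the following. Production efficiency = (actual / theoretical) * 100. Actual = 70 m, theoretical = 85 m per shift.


Formula: Efficiency% = (Actual output / Theoretical output) * 100
Efficiency% = (70 / 85) * 100
Efficiency% = 0.823529 * 100 = 82.3529% ≈ 82.4%

82.4%


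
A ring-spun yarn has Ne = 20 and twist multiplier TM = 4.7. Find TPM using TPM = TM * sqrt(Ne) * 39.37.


Formula: TPM = TM * sqrt(Ne) * 39.37
Step 1: sqrt(Ne) = sqrt(20) = 4.4721
Step 2: TM * sqrt(Ne) = 4.7 * 4.4721 = 21.0189
Step 3: TPM = 21.0189 * 39.37 = 828 twists/m

828 twists/m


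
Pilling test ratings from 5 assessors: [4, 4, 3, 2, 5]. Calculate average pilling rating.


Formula: Mean = sum / count
Sum = 4 + 4 + 3 + 2 + 5 = 18
Mean = 18 / 5 = 3.6

3.6


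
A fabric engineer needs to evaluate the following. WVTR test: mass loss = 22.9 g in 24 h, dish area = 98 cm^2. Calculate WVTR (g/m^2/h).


Formula: WVTR = mass_loss / (area * time)
Step 1: Convert area: 98 cm^2 = 0.0098 m^2
Step 2: WVTR = 22.9 g / (0.0098 m^2 * 24 h)
Step 3: WVTR = 22.9 / 0.2352 = 97.4 g/m^2/h

97.4 g/m^2/h


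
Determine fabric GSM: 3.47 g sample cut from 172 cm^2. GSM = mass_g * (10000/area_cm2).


Formula: GSM = mass_g / area_m2
Step 1: Convert area: 172 cm^2 = 172 / 10000 = 0.0172 m^2
Step 2: GSM = 3.47 g / 0.0172 m^2 = 201.7 g/m^2

201.7 g/m^2


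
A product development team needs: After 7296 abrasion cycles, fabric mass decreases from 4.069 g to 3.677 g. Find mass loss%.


Formula: Mass loss% = ((m_before - m_after) / m_before) * 100
Step 1: Mass loss = 4.069 - 3.677 = 0.392 g
Step 2: Ratio = 0.392 / 4.069 = 0.0963382
Step 3: Mass loss% = 0.0963382 * 100 = 9.63382% ≈ 9.63%

9.63%


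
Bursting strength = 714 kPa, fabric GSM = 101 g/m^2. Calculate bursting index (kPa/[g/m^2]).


Formula: Bursting Index = Bursting Strength / Fabric GSM
BI = 714 kPa / 101 g/m^2
BI = 7.069 kPa/(g/m^2)

7.069 kPa/(g/m^2)


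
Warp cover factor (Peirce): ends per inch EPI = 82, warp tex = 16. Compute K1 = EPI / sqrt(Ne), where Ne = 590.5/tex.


Formula: K1 = EPI / sqrt(Ne), with Ne = 590.5 / tex_warp
Step 1: Ne = 590.5 / 16 = 36.906
Step 2: sqrt(Ne) = sqrt(36.906) = 6.075
Step 3: K1 = 82 / 6.075 = 13.5

13.5


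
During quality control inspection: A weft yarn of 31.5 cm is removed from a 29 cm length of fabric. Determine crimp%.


Formula: Crimp% = ((L_yarn - L_fabric) / L_fabric) * 100
Step 1: Extension = 31.5 - 29 = 2.5 cm
Step 2: Crimp% = (2.5 / 29) * 100
Step 3: Crimp% = 0.086207 * 100 = 8.6207% ≈ 8.6%

8.6%


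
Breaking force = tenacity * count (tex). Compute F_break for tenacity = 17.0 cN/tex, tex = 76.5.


Formula: Breaking force = Tenacity * Linear density
F = 17.0 cN/tex * 76.5 tex
F = 1300.50 cN

1300.50 cN


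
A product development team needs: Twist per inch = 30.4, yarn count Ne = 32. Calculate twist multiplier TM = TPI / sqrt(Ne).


Formula: TM = TPI / sqrt(Ne)
Step 1: sqrt(Ne) = sqrt(32) = 5.6569
Step 2: TM = 30.4 / 5.6569 = 5.37

5.37 TM


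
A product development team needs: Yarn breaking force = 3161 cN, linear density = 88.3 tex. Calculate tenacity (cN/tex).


Formula: Tenacity = Breaking force / Linear density
Tenacity = 3161 cN / 88.3 tex
Tenacity = 35.80 cN/tex

35.80 cN/tex


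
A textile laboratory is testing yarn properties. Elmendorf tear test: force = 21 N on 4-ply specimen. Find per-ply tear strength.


Formula: Per-ply strength = Total force / Number of plies
Per-ply = 21 N / 4
Per-ply = 5.25 N

5.25 N


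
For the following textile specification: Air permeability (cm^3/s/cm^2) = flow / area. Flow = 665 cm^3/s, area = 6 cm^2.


Formula: Air Permeability = Airflow / Test Area
AP = 665 cm^3/s / 6 cm^2
AP = 110.8 cm^3/s/cm^2

110.8 cm^3/s/cm^2


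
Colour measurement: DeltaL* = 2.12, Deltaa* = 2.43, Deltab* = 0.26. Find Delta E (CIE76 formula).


Formula: Delta E = sqrt(dL*^2 + da*^2 + db*^2)
Step 1: dL*^2 = 2.12^2 = 4.4944
Step 2: da*^2 = 2.43^2 = 5.9049
Step 3: db*^2 = 0.26^2 = 0.0676
Step 4: Sum = 4.4944 + 5.9049 + 0.0676 = 10.4669
Step 5: Delta E = sqrt(10.4669) = 3.24

3.24 Delta E


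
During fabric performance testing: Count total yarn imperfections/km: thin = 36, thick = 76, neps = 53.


Formula: Total = thin places + thick places + neps
Total = 36 + 76 + 53
Total = 165 imperfections/km

165 imperfections/km


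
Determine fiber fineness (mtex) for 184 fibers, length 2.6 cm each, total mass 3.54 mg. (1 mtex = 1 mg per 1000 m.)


Formula: fineness (mtex) = mass (mg) / total length (km) = (mass_mg / total_length_m) * 1000
Step 1: Convert fiber length: 2.6 cm = 0.026 m
Step 2: Total fiber length = 184 * 0.026 = 4.784 m
Step 3: Linear density = 3.54 mg / 4.784 m = 0.7400 mg/m
Step 4: fineness = 0.7400 * 1000 = 740.0 mtex

740.0 mtex


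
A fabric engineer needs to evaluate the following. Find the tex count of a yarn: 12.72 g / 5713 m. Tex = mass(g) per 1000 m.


Formula: Tex = (mass_g / length_m) * 1000
Substituting: Tex = (12.72 / 5713) * 1000
Intermediate: 12.72 / 5713 = 0.0022265 g/m
Tex = 0.0022265 * 1000 = 2.23 tex

2.23 tex


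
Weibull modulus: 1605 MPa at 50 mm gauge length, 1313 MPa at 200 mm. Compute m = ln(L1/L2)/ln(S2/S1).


Formula: m = ln(L1/L2) / ln(S2/S1)
Step 1: ln(L1/L2) = ln(50/200) = -1.38629
Step 2: S2/S1 = 1313/1605 = 0.81807
Step 3: ln(S2/S1) = ln(0.81807) = -0.20081
Step 4: m = -1.38629 / -0.20081 = 6.90

6.90 (Weibull m)


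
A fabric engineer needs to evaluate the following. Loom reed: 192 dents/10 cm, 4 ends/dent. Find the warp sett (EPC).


Formula: EPC = (dents per 10 cm * ends per dent) / 10
Step 1: Total ends per 10 cm = 192 * 4 = 768
Step 2: EPC = 768 / 10 = 76.8 ends/cm

76.8 ends/cm


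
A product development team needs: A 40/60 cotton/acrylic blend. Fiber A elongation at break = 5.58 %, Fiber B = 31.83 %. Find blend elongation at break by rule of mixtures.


Formula: Blend property = (fraction_A * property_A) + (fraction_B * property_B)
Step 1: Contribution A = 40/100 * 5.58 % = 2.232 %
Step 2: Contribution B = 60/100 * 31.83 % = 19.098 %
Step 3: Blend elongation at break = 2.232 + 19.098 = 21.33 %

21.33 %


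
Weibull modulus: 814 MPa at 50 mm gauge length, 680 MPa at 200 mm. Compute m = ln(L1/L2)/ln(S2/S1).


Formula: m = ln(L1/L2) / ln(S2/S1)
Step 1: ln(L1/L2) = ln(50/200) = -1.38629
Step 2: S2/S1 = 680/814 = 0.83538
Step 3: ln(S2/S1) = ln(0.83538) = -0.17987
Step 4: m = -1.38629 / -0.17987 = 7.71

7.71 (Weibull m)


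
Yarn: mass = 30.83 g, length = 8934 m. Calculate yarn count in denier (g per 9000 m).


Formula: den = (mass_g / length_m) * 9000
Substituting: den = (30.83 / 8934) * 9000
Intermediate: 30.83 / 8934 = 0.00345086 g/m
den = 0.00345086 * 9000 = 31.1 denier

31.1 denier


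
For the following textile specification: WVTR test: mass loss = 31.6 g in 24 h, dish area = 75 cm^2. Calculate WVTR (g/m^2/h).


Formula: WVTR = mass_loss / (area * time)
Step 1: Convert area: 75 cm^2 = 0.0075 m^2
Step 2: WVTR = 31.6 g / (0.0075 m^2 * 24 h)
Step 3: WVTR = 31.6 / 0.18 = 175.6 g/m^2/h

175.6 g/m^2/h


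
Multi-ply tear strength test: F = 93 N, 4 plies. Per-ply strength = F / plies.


Formula: Per-ply strength = Total force / Number of plies
Per-ply = 93 N / 4
Per-ply = 23.25 N

23.25 N


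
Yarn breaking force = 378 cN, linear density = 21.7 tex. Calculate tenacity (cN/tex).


Formula: Tenacity = Breaking force / Linear density
Tenacity = 378 cN / 21.7 tex
Tenacity = 17.42 cN/tex

17.42 cN/tex


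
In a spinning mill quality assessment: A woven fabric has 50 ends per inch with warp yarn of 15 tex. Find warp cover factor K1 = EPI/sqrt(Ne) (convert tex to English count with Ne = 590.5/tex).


Formula: K1 = EPI / sqrt(Ne), with Ne = 590.5 / tex_warp
Step 1: Ne = 590.5 / 15 = 39.367
Step 2: sqrt(Ne) = sqrt(39.367) = 6.2743
Step 3: K1 = 50 / 6.2743 = 8.0

8.0


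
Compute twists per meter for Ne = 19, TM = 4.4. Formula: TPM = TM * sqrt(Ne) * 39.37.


Formula: TPM = TM * sqrt(Ne) * 39.37
Step 1: sqrt(Ne) = sqrt(19) = 4.3589
Step 2: TM * sqrt(Ne) = 4.4 * 4.3589 = 19.1792
Step 3: TPM = 19.1792 * 39.37 = 755 twists/m

755 twists/m


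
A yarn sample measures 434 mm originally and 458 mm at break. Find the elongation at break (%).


Formula: Elongation (%) = ((L_break - L0) / L0) * 100
Step 1: Extension = 458 - 434 = 24 mm
Step 2: Elongation = (24 / 434) * 100
Step 3: Elongation = 0.0553 * 100 = 5.53% ≈ 5.5%

5.5%


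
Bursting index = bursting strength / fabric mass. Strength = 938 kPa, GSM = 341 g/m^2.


Formula: Bursting Index = Bursting Strength / Fabric GSM
BI = 938 kPa / 341 g/m^2
BI = 2.751 kPa/(g/m^2)

2.751 kPa/(g/m^2)


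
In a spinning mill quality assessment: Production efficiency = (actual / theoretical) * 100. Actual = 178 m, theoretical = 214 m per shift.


Formula: Efficiency% = (Actual output / Theoretical output) * 100
Efficiency% = (178 / 214) * 100
Efficiency% = 0.831776 * 100 = 83.1776% ≈ 83.2%

83.2%


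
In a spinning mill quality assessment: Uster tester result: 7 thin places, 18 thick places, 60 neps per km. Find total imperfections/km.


Formula: Total = thin places + thick places + neps
Total = 7 + 18 + 60
Total = 85 imperfections/km

85 imperfections/km


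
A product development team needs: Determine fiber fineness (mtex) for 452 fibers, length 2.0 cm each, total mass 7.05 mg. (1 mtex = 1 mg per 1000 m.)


Formula: fineness (mtex) = mass (mg) / total length (km) = (mass_mg / total_length_m) * 1000
Step 1: Convert fiber length: 2.0 cm = 0.02 m
Step 2: Total fiber length = 452 * 0.02 = 9.04 m
Step 3: Linear density = 7.05 mg / 9.04 m = 0.7799 mg/m
Step 4: fineness = 0.7799 * 1000 = 779.9 mtex

779.9 mtex


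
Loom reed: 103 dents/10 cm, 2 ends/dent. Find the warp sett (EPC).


Formula: EPC = (dents per 10 cm * ends per dent) / 10
Step 1: Total ends per 10 cm = 103 * 2 = 206
Step 2: EPC = 206 / 10 = 20.6 ends/cm

20.6 ends/cm


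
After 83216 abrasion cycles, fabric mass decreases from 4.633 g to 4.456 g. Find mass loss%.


Formula: Mass loss% = ((m_before - m_after) / m_before) * 100
Step 1: Mass loss = 4.633 - 4.456 = 0.177 g
Step 2: Ratio = 0.177 / 4.633 = 0.0382042
Step 3: Mass loss% = 0.0382042 * 100 = 3.82042% ≈ 3.82%

3.82%


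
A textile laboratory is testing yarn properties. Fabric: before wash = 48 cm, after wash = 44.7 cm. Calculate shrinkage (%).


Formula: Shrinkage% = ((L_before - L_after) / L_before) * 100
Step 1: Shrinkage = 48 - 44.7 = 3.3 cm
Step 2: Shrinkage% = (3.3 / 48) * 100
Step 3: Shrinkage% = 0.06875 * 100 = 6.875% ≈ 6.9%

6.9%


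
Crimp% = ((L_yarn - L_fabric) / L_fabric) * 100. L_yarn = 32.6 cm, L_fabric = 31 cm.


Formula: Crimp% = ((L_yarn - L_fabric) / L_fabric) * 100
Step 1: Extension = 32.6 - 31 = 1.6 cm
Step 2: Crimp% = (1.6 / 31) * 100
Step 3: Crimp% = 0.051613 * 100 = 5.1613% ≈ 5.2%

5.2%


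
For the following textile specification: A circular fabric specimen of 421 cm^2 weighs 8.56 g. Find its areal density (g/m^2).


Formula: GSM = mass_g / area_m2
Step 1: Convert area: 421 cm^2 = 421 / 10000 = 0.0421 m^2
Step 2: GSM = 8.56 g / 0.0421 m^2 = 203.3 g/m^2

203.3 g/m^2


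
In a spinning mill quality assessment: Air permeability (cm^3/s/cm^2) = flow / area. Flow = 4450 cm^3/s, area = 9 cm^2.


Formula: Air Permeability = Airflow / Test Area
AP = 4450 cm^3/s / 9 cm^2
AP = 494.4 cm^3/s/cm^2

494.4 cm^3/s/cm^2


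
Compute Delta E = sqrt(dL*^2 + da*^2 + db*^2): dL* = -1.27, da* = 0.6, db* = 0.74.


Formula: Delta E = sqrt(dL*^2 + da*^2 + db*^2)
Step 1: dL*^2 = (-1.27)^2 = 1.6129
Step 2: da*^2 = 0.6^2 = 0.36
Step 3: db*^2 = 0.74^2 = 0.5476
Step 4: Sum = 1.6129 + 0.36 + 0.5476 = 2.5205
Step 5: Delta E = sqrt(2.5205) = 1.59

1.59 Delta E


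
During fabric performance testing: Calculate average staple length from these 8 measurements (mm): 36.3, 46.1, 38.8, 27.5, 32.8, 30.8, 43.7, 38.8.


Formula: Mean = sum of lengths / count
Sum = 36.3 + 46.1 + 38.8 + 27.5 + 32.8 + 30.8 + 43.7 + 38.8
Sum = 294.8 mm
Mean = 294.8 / 8 = 36.85 mm

36.85 mm


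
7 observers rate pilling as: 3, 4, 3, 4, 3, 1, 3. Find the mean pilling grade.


Formula: Mean = sum / count
Sum = 3 + 4 + 3 + 4 + 3 + 1 + 3 = 21
Mean = 21 / 7 = 3.0

3.0


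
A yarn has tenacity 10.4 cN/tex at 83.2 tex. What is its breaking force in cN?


Formula: Breaking force = Tenacity * Linear density
F = 10.4 cN/tex * 83.2 tex
F = 865.28 cN

865.28 cN


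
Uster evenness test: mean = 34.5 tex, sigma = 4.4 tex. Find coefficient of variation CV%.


Formula: CV% = (standard deviation / mean) * 100
Step 1: Ratio = 4.4 / 34.5 = 0.127536
Step 2: CV% = 0.127536 * 100 = 12.7536% ≈ 12.8%

12.8%


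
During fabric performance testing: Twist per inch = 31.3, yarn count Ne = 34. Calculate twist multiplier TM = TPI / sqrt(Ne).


Formula: TM = TPI / sqrt(Ne)
Step 1: sqrt(Ne) = sqrt(34) = 5.831
Step 2: TM = 31.3 / 5.831 = 5.37

5.37 TM


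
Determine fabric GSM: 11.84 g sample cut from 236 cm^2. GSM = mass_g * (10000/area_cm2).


Formula: GSM = mass_g / area_m2
Step 1: Convert area: 236 cm^2 = 236 / 10000 = 0.0236 m^2
Step 2: GSM = 11.84 g / 0.0236 m^2 = 501.7 g/m^2

501.7 g/m^2


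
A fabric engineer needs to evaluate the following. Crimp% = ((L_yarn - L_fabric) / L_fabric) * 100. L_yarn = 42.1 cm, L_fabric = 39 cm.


Formula: Crimp% = ((L_yarn - L_fabric) / L_fabric) * 100
Step 1: Extension = 42.1 - 39 = 3.1 cm
Step 2: Crimp% = (3.1 / 39) * 100
Step 3: Crimp% = 0.079487 * 100 = 7.9487% ≈ 7.9%

7.9%


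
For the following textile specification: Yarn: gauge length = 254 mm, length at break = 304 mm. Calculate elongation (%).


Formula: Elongation (%) = ((L_break - L0) / L0) * 100
Step 1: Extension = 304 - 254 = 50 mm
Step 2: Elongation = (50 / 254) * 100
Step 3: Elongation = 0.19685 * 100 = 19.685% ≈ 19.7%

19.7%


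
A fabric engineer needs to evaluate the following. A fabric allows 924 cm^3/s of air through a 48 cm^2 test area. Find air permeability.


Formula: Air Permeability = Airflow / Test Area
AP = 924 cm^3/s / 48 cm^2
AP = 19.3 cm^3/s/cm^2

19.3 cm^3/s/cm^2


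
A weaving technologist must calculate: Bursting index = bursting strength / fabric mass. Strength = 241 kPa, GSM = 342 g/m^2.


Formula: Bursting Index = Bursting Strength / Fabric GSM
BI = 241 kPa / 342 g/m^2
BI = 0.705 kPa/(g/m^2)

0.705 kPa/(g/m^2)


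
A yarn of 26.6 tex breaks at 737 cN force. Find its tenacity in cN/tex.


Formula: Tenacity = Breaking force / Linear density
Tenacity = 737 cN / 26.6 tex
Tenacity = 27.71 cN/tex

27.71 cN/tex


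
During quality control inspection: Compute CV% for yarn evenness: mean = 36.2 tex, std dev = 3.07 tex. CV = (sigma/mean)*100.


Formula: CV% = (standard deviation / mean) * 100
Step 1: Ratio = 3.07 / 36.2 = 0.084807
Step 2: CV% = 0.084807 * 100 = 8.4807% ≈ 8.5%

8.5%


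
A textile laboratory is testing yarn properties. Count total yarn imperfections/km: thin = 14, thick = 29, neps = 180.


Formula: Total = thin places + thick places + neps
Total = 14 + 29 + 180
Total = 223 imperfections/km

223 imperfections/km


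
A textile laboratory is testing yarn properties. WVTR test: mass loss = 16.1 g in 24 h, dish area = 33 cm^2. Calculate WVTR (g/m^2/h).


Formula: WVTR = mass_loss / (area * time)
Step 1: Convert area: 33 cm^2 = 0.0033 m^2
Step 2: WVTR = 16.1 g / (0.0033 m^2 * 24 h)
Step 3: WVTR = 16.1 / 0.0792 = 203.3 g/m^2/h

203.3 g/m^2/h


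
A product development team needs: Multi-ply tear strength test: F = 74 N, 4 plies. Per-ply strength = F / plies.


Formula: Per-ply strength = Total force / Number of plies
Per-ply = 74 N / 4
Per-ply = 18.5 N

18.5 N


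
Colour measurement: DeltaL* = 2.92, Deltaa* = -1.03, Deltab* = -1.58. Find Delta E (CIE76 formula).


Formula: Delta E = sqrt(dL*^2 + da*^2 + db*^2)
Step 1: dL*^2 = 2.92^2 = 8.5264
Step 2: da*^2 = (-1.03)^2 = 1.0609
Step 3: db*^2 = (-1.58)^2 = 2.4964
Step 4: Sum = 8.5264 + 1.0609 + 2.4964 = 12.0837
Step 5: Delta E = sqrt(12.0837) = 3.48

3.48 Delta E


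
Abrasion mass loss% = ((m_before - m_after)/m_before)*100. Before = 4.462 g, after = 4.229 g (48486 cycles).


Formula: Mass loss% = ((m_before - m_after) / m_before) * 100
Step 1: Mass loss = 4.462 - 4.229 = 0.233 g
Step 2: Ratio = 0.233 / 4.462 = 0.0522187
Step 3: Mass loss% = 0.0522187 * 100 = 5.22187% ≈ 5.22%

5.22%


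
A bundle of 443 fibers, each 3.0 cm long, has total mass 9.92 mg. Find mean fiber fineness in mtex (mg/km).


Formula: fineness (mtex) = mass (mg) / total length (km) = (mass_mg / total_length_m) * 1000
Step 1: Convert fiber length: 3.0 cm = 0.03 m
Step 2: Total fiber length = 443 * 0.03 = 13.29 m
Step 3: Linear density = 9.92 mg / 13.29 m = 0.7464 mg/m
Step 4: fineness = 0.7464 * 1000 = 746.4 mtex

746.4 mtex


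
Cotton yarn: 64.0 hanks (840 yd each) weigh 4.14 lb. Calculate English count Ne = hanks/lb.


Formula: Ne = hanks / mass_lb
Substituting: Ne = 64.0 / 4.14
Ne = 15.5

15.5 Ne


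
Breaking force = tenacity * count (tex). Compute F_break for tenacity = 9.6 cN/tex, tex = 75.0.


Formula: Breaking force = Tenacity * Linear density
F = 9.6 cN/tex * 75.0 tex
F = 720.00 cN

720.00 cN


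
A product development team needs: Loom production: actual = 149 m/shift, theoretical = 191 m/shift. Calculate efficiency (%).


Formula: Efficiency% = (Actual output / Theoretical output) * 100
Efficiency% = (149 / 191) * 100
Efficiency% = 0.780105 * 100 = 78.0105% ≈ 78.0%

78.0%


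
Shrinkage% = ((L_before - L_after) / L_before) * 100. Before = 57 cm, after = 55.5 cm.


Formula: Shrinkage% = ((L_before - L_after) / L_before) * 100
Step 1: Shrinkage = 57 - 55.5 = 1.5 cm
Step 2: Shrinkage% = (1.5 / 57) * 100
Step 3: Shrinkage% = 0.026316 * 100 = 2.6316% ≈ 2.6%

2.6%


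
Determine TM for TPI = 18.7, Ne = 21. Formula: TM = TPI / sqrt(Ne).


Formula: TM = TPI / sqrt(Ne)
Step 1: sqrt(Ne) = sqrt(21) = 4.5826
Step 2: TM = 18.7 / 4.5826 = 4.08

4.08 TM


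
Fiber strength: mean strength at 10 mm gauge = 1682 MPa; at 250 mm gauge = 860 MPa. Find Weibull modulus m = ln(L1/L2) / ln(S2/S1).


Formula: m = ln(L1/L2) / ln(S2/S1)
Step 1: ln(L1/L2) = ln(10/250) = -3.21888
Step 2: S2/S1 = 860/1682 = 0.5113
Step 3: ln(S2/S1) = ln(0.5113) = -0.67080
Step 4: m = -3.21888 / -0.67080 = 4.80

4.80 (Weibull m)


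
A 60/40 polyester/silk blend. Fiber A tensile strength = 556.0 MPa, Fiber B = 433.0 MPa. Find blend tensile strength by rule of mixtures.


Formula: Blend property = (fraction_A * property_A) + (fraction_B * property_B)
Step 1: Contribution A = 60/100 * 556.0 MPa = 333.6 MPa
Step 2: Contribution B = 40/100 * 433.0 MPa = 173.2 MPa
Step 3: Blend tensile strength = 333.6 + 173.2 = 506.8 MPa

506.8 MPa


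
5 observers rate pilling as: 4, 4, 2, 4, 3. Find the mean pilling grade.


Formula: Mean = sum / count
Sum = 4 + 4 + 2 + 4 + 3 = 17
Mean = 17 / 5 = 3.4

3.4


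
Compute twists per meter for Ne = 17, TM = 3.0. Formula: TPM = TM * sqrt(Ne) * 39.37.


Formula: TPM = TM * sqrt(Ne) * 39.37
Step 1: sqrt(Ne) = sqrt(17) = 4.1231
Step 2: TM * sqrt(Ne) = 3.0 * 4.1231 = 12.3693
Step 3: TPM = 12.3693 * 39.37 = 487 twists/m

487 twists/m


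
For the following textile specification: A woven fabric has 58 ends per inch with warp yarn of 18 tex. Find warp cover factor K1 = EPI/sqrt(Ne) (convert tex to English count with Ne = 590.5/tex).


Formula: K1 = EPI / sqrt(Ne), with Ne = 590.5 / tex_warp
Step 1: Ne = 590.5 / 18 = 32.806
Step 2: sqrt(Ne) = sqrt(32.806) = 5.7277
Step 3: K1 = 58 / 5.7277 = 10.1

10.1


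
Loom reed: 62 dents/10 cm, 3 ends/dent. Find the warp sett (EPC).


Formula: EPC = (dents per 10 cm * ends per dent) / 10
Step 1: Total ends per 10 cm = 62 * 3 = 186
Step 2: EPC = 186 / 10 = 18.6 ends/cm

18.6 ends/cm


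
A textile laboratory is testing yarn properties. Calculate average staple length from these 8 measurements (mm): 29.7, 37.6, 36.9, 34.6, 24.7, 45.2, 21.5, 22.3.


Formula: Mean = sum of lengths / count
Sum = 29.7 + 37.6 + 36.9 + 34.6 + 24.7 + 45.2 + 21.5 + 22.3
Sum = 252.5 mm
Mean = 252.5 / 8 = 31.56 mm

31.56 mm


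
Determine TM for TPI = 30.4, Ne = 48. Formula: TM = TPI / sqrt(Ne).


Formula: TM = TPI / sqrt(Ne)
Step 1: sqrt(Ne) = sqrt(48) = 6.9282
Step 2: TM = 30.4 / 6.9282 = 4.39

4.39 TM


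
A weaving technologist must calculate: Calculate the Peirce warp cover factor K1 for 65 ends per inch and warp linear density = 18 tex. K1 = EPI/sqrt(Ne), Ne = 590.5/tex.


Formula: K1 = EPI / sqrt(Ne), with Ne = 590.5 / tex_warp
Step 1: Ne = 590.5 / 18 = 32.806
Step 2: sqrt(Ne) = sqrt(32.806) = 5.7277
Step 3: K1 = 65 / 5.7277 = 11.3

11.3


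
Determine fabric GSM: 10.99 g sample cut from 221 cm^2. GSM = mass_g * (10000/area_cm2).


Formula: GSM = mass_g / area_m2
Step 1: Convert area: 221 cm^2 = 221 / 10000 = 0.0221 m^2
Step 2: GSM = 10.99 g / 0.0221 m^2 = 497.3 g/m^2

497.3 g/m^2
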